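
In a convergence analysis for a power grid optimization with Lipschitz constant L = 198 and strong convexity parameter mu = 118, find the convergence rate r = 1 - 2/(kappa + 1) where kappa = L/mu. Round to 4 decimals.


Step 1: Compute the condition number.
kappa = L/mu = 198/118 = 1.678
Step 2: Compute the convergence rate.
r = 1 - 2/(kappa + 1) = 1 - 2*mu/(L + mu) = (L - mu)/(L + mu) = 80/316 = 0.2532


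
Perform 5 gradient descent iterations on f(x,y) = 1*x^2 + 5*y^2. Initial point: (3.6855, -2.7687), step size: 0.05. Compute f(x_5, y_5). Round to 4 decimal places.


Gradient descent on f(x,y) = 1*x^2 + 5*y^2.
Starting point: (3.6855, -2.7687), alpha = 0.05
Step 1: grad_x = 2*1*3.6855 = 7.371, grad_y = 2*5*-2.7687 = -27.687
  x_1 = 3.6855 - 0.05*7.371 = 3.317
  y_1 = -2.7687 - 0.05*-27.687 = -1.3844
Step 2: grad_x = 2*1*3.317 = 6.6339, grad_y = 2*5*-1.3844 = -13.8435
  x_2 = 3.317 - 0.05*6.6339 = 2.9853
  y_2 = -1.3844 - 0.05*-13.8435 = -0.6922
Step 3: grad_x = 2*1*2.9853 = 5.9705, grad_y = 2*5*-0.6922 = -6.9218
  x_3 = 2.9853 - 0.05*5.9705 = 2.6867
  y_3 = -0.6922 - 0.05*-6.9218 = -0.3461
Step 4: grad_x = 2*1*2.6867 = 5.3735, grad_y = 2*5*-0.3461 = -3.4609
  x_4 = 2.6867 - 0.05*5.3735 = 2.4181
  y_4 = -0.3461 - 0.05*-3.4609 = -0.173
Step 5: grad_x = 2*1*2.4181 = 4.8361, grad_y = 2*5*-0.173 = -1.7304
  x_5 = 2.4181 - 0.05*4.8361 = 2.1763
  y_5 = -0.173 - 0.05*-1.7304 = -0.0865
f(2.1763, -0.0865) = 1*2.1763^2 + 5*(-0.0865)^2 = 4.7735


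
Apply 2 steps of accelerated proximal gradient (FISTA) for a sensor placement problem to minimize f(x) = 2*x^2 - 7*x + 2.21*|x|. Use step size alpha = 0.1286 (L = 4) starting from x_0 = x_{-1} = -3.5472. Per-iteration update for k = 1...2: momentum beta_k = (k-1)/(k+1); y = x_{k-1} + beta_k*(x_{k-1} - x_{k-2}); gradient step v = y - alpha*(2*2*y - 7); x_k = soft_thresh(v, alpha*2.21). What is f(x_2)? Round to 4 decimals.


FISTA on f(x) = 2*x^2 - 7*x + 2.21*|x|
L = 4, alpha = 0.1286
Iteration 1: beta = 0.0, y = -3.5472 + 0.0*(-3.5472 + 3.5472) = -3.5472
  grad(y) = -21.1888, v = y - alpha*grad = -0.8223
  prox(v) = soft_thresh(-0.8223, 0.2842) = -0.5381
Iteration 2: beta = 0.3333, y = -0.5381 + 0.3333*(-0.5381 + 3.5472) = 0.4649
  grad(y) = -5.1403, v = y - alpha*grad = 1.126
  prox(v) = soft_thresh(1.126, 0.2842) = 0.8418
f(x_2) = 2*0.8418^2 - 7*0.8418 + 2.21*|0.8418| = -2.6149


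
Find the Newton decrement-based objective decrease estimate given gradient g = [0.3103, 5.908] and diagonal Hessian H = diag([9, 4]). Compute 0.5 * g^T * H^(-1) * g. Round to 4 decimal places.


Step 1: H is diagonal, so H^(-1) * g = [0.0345, 1.477].
Step 2: g^T H^(-1) g = sum_i g_i^2 / H_ii
  = (0.3103)^2/9 + (5.908)^2/4
  = 0.0107 + 8.7261 = 8.7368
Step 3: Objective decrease = 0.5 * g^T H^(-1) g = 4.3684


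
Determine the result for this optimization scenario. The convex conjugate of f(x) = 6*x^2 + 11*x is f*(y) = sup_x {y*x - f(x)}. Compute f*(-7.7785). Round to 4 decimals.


f*(y) = sup_x {y*x - a*x^2 - b*x} = sup_x {(y-b)*x - a*x^2}
FOC: (y - b) - 2a*x = 0 => x* = (y - b)/(2a)
x* = (-7.7785 - 11)/(2*6) = -1.5649
f*(-7.7785) = (y-b)^2/(4a) = (-7.7785 - 11)^2/(4*6)
= 352.6321/24 = 14.693


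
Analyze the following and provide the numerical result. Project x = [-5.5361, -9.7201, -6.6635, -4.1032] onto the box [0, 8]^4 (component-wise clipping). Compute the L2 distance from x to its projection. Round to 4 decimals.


Project each component onto [0, 8].
clip(-5.5361) = 0.0, clip(-9.7201) = 0.0, clip(-6.6635) = 0.0, clip(-4.1032) = 0.0
Projection = [0.0, 0.0, 0.0, 0.0]
Squared diffs: [30.6484, 94.4803, 44.4022, 16.8363]
Distance = sqrt(186.3672) = 13.6516


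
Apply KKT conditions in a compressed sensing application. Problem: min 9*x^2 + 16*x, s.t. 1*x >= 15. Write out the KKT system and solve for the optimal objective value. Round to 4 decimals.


Step 1: Try lambda = 0 (constraint inactive).
x_unc = -16/(2*9) = -0.8889
Check: 1*-0.8889 = -0.8889 < 15 -- violated!
Step 2: Constraint must be active: 1*x = 15
x* = 15/1 = 15.0
lambda = (2*9*15.0 + 16)/1 = 286.0
Step 3: Compute optimal value.
f(x*) = 9*15.0^2 + 16*15.0 = 2265.0


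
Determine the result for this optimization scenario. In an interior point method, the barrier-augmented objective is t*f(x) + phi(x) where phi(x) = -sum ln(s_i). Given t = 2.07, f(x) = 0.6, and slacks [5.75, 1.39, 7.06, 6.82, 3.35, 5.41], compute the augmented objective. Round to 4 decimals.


Step 1: Compute log-barrier.
ln values: [1.7492, 0.3293, 1.9544, 1.9199, 1.209, 1.6882]
phi = -(1.7492 + 0.3293 + 1.9544 + 1.9199 + 1.209 + 1.6882) = -8.85
Step 2: Compute augmented objective.
t*f(x) = 2.07*0.6 = 1.242
Total = 1.242 - 8.85 = -7.608


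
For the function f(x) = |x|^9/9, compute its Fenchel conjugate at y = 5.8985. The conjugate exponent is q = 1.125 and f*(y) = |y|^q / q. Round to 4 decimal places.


The conjugate exponent q satisfies 1/p + 1/q = 1.
p = 9, so q = 9/(9 - 1) = 1.125
|y|^q = 5.8985^1.125 = 7.3635
f*(5.8985) = 7.3635 / 1.125 = 6.5453


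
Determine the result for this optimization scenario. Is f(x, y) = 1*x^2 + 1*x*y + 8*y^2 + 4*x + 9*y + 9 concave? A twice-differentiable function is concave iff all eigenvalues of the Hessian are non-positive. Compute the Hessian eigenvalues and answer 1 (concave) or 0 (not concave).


The Hessian of f(x,y) = 1*x^2 + 1*x*y + 8*y^2 + 4*x + 9*y + 9 is:
H = [[2, 1], [1, 16]]
Trace = 2 + 16 = 18
Determinant = 2*16 - (1)^2 = 31
Discriminant = (18)^2 - 4*31 = 200.0
Eigenvalues: lambda_1 = 1.9289, lambda_2 = 16.0711
The function is not concave.

0


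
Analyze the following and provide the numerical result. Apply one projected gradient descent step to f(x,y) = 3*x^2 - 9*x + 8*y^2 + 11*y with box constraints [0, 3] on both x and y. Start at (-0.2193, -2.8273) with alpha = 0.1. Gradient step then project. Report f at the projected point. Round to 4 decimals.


Step 1: Compute gradient at (-0.2193, -2.8273).
grad_x = 2*3*-0.2193 - 9 = -10.3158
grad_y = 2*8*-2.8273 + 11 = -34.2368
Step 2: Gradient step.
x_raw = -0.2193 - 0.1*-10.3158 = 0.8123
y_raw = -2.8273 - 0.1*-34.2368 = 0.5964
Step 3: Project onto [0, 3].
x_proj = clip(0.8123) = 0.8123
y_proj = clip(0.5964) = 0.5964
Step 4: Evaluate f.
f(0.8123, 0.5964) = 4.0744


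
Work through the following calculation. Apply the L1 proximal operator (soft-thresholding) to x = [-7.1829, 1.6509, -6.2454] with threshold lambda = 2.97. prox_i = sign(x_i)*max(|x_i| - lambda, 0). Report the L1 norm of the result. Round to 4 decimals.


Soft-thresholding with lambda = 2.97:
prox(-7.1829) = sign(-7.1829)*max(|-7.1829| - 2.97, 0) = -4.2129
prox(1.6509) = sign(1.6509)*max(|1.6509| - 2.97, 0) = 0.0
prox(-6.2454) = sign(-6.2454)*max(|-6.2454| - 2.97, 0) = -3.2754
prox(x) = [-4.2129, 0.0, -3.2754]
||prox(x)||_1 = 4.2129 + 0.0 + 3.2754 = 7.4883


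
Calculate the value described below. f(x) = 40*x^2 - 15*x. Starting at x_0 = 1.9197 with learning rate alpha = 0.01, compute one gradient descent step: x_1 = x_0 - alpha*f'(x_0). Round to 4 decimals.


We compute the gradient at x_0 and apply the update.
f'(x) = 80*x - 15
f'(1.9197) = 80*1.9197 - 15 = 138.576
x_1 = 1.9197 - 0.01*138.576 = 0.5339


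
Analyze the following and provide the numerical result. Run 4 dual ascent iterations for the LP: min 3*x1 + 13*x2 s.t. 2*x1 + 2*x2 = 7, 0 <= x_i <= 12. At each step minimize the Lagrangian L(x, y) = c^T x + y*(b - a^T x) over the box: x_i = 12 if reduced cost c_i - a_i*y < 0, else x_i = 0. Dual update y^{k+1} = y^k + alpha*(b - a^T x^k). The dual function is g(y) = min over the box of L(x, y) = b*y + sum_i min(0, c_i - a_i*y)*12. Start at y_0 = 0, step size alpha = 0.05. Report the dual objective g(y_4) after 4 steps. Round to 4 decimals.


Dual ascent for LP: min 3*x1 + 13*x2, 2*x1 + 2*x2 = 7, 0 <= x_i <= 12
Step 1: y^k = 0.0, reduced costs: (3.0, 13.0)
  x^k = (0.0, 0.0), subgradient = b - a^T x = 7.0
  y^{k+1} = 0.0 + 0.05*7.0 = 0.35
Step 2: y^k = 0.35, reduced costs: (2.3, 12.3)
  x^k = (0.0, 0.0), subgradient = b - a^T x = 7.0
  y^{k+1} = 0.35 + 0.05*7.0 = 0.7
Step 3: y^k = 0.7, reduced costs: (1.6, 11.6)
  x^k = (0.0, 0.0), subgradient = b - a^T x = 7.0
  y^{k+1} = 0.7 + 0.05*7.0 = 1.05
Step 4: y^k = 1.05, reduced costs: (0.9, 10.9)
  x^k = (0.0, 0.0), subgradient = b - a^T x = 7.0
  y^{k+1} = 1.05 + 0.05*7.0 = 1.4
Dual objective at y_4 = 1.4: reduced costs (0.2, 10.2), box minimizer x = (0.0, 0.0)
g(y_4) = b*y + (c1 - a1*y)*x1 + (c2 - a2*y)*x2 = 7*1.4 + 0.2*0.0 + 10.2*0.0 = 9.8 + 0.0 + 0.0 = 9.8


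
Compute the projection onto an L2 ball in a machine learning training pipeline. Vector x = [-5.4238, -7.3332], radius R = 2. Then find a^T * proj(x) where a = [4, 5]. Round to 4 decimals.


Step 1: Compute ||x|| (intermediates to 6 decimals).
||x|| = sqrt((-5.4238)^2 + (-7.3332)^2) = 9.121043
Step 2: Project.
Since ||x|| > R, scale = R/||x|| = 2/9.121043 = 0.219273, proj(x) = scale * x
proj(x) = [-1.189293, -1.607973]
Step 3: Dot product.
a^T * proj(x) = 4*(-1.189293) + 5*(-1.607973) = -12.797


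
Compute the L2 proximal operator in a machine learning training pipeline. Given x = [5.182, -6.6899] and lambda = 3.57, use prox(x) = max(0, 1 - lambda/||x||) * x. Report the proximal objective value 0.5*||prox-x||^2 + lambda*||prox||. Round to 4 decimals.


Step 1: Compute ||x||.
||x|| = 8.4621
Step 2: Compute scaling factor.
scale = max(0, 1 - 3.57/8.4621) = 0.5781
Step 3: prox(x) = [2.9958, -3.8676]
||prox(x)|| = 4.8921
Step 4: Proximal objective.
0.5*||prox-x||^2 = 6.3725
lambda*||prox|| = 17.4648
Total = 23.8374


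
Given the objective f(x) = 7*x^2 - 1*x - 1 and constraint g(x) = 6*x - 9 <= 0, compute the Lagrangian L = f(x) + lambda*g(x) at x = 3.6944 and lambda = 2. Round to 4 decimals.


Step 1: Evaluate f(x).
f(3.6944) = 7*3.6944^2 - 1*3.6944 - 1 = 90.8457
Step 2: Evaluate g(x).
g(3.6944) = 6*3.6944 - 9 = 13.1664
Step 3: Compute Lagrangian.
L = 90.8457 + 2*13.1664 = 117.1785


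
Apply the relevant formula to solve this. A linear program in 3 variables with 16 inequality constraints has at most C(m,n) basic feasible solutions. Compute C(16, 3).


Each vertex corresponds to some choice of n active constraints out of m, so the number of vertices is at most C(m, n) = m! / (n!(m-n)!).
m = 16, n = 3
Numerator: 16 * 15 * 14
Denominator: 3! = 6
C(16, 3) = 560


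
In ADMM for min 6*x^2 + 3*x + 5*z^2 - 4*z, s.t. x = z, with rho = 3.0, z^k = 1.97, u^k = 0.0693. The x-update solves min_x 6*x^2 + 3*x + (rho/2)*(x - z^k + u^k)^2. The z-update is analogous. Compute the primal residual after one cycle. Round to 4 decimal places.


ADMM iteration with rho = 3.0, z^k = 1.97, u^k = 0.0693
Step 1: x-update.
Minimize 6*x^2 + 3*x + (3.0/2)*(x - 1.97 + 0.0693)^2
FOC: (2*6 + 3.0)*x = -3 + 3.0*(1.97 - 0.0693)
x^{k+1} = 0.1801
Step 2: z-update.
Minimize 5*z^2 - 4*z + (3.0/2)*(0.1801 - z + 0.0693)^2
FOC: (2*5 + 3.0)*z = 4 + 3.0*(0.1801 + 0.0693)
z^{k+1} = 0.3653
Step 3: u-update.
u^{k+1} = 0.0693 + 0.1801 - 0.3653 = -0.1158
Step 4: Primal residual = |0.1801 - 0.3653| = 0.1851


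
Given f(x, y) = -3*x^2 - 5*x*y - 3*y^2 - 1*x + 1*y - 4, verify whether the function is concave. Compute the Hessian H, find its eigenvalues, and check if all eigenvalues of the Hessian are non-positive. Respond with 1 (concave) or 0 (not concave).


The Hessian of f(x,y) = -3*x^2 - 5*x*y - 3*y^2 - 1*x + 1*y - 4 is:
H = [[-6, -5], [-5, -6]]
Trace = -6 - 6 = -12
Determinant = -6*-6 - (-5)^2 = 11
Discriminant = (-12)^2 - 4*11 = 100.0
Eigenvalues: lambda_1 = -11.0, lambda_2 = -1.0
The function is concave.

1


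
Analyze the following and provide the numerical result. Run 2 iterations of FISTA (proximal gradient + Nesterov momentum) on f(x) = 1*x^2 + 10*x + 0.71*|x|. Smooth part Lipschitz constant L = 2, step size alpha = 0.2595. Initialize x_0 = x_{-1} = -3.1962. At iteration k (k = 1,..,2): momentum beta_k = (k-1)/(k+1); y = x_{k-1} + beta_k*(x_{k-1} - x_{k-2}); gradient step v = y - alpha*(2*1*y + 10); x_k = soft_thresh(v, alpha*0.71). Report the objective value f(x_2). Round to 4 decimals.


FISTA on f(x) = 1*x^2 + 10*x + 0.71*|x|
L = 2, alpha = 0.2595
Iteration 1: beta = 0.0, y = -3.1962 + 0.0*(-3.1962 + 3.1962) = -3.1962
  grad(y) = 3.6076, v = y - alpha*grad = -4.1324
  prox(v) = soft_thresh(-4.1324, 0.1842) = -3.9481
Iteration 2: beta = 0.3333, y = -3.9481 + 0.3333*(-3.9481 + 3.1962) = -4.1988
  grad(y) = 1.6025, v = y - alpha*grad = -4.6146
  prox(v) = soft_thresh(-4.6146, 0.1842) = -4.4304
f(x_2) = 1*(-4.4304)^2 + 10*(-4.4304) + 0.71*|-4.4304| = -21.53


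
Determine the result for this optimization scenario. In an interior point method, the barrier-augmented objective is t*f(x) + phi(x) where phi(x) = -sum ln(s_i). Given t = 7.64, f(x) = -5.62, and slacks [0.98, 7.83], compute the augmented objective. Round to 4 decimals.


Step 1: Compute log-barrier.
ln values: [-0.0202, 2.058]
phi = -(-0.0202 + 2.058) = -2.0378
Step 2: Compute augmented objective.
t*f(x) = 7.64*-5.62 = -42.9368
Total = -42.9368 - 2.0378 = -44.9746


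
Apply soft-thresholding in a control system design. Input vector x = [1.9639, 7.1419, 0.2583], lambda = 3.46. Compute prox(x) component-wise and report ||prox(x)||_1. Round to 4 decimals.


Soft-thresholding with lambda = 3.46:
prox(1.9639) = sign(1.9639)*max(|1.9639| - 3.46, 0) = 0.0
prox(7.1419) = sign(7.1419)*max(|7.1419| - 3.46, 0) = 3.6819
prox(0.2583) = sign(0.2583)*max(|0.2583| - 3.46, 0) = 0.0
prox(x) = [0.0, 3.6819, 0.0]
||prox(x)||_1 = 0.0 + 3.6819 + 0.0 = 3.6819


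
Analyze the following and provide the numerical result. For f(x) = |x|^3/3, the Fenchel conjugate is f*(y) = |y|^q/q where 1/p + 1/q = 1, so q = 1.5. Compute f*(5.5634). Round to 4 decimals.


The conjugate exponent q satisfies 1/p + 1/q = 1.
p = 3, so q = 3/(3 - 1) = 1.5
|y|^q = 5.5634^1.5 = 13.1223
f*(5.5634) = 13.1223 / 1.5 = 8.7482


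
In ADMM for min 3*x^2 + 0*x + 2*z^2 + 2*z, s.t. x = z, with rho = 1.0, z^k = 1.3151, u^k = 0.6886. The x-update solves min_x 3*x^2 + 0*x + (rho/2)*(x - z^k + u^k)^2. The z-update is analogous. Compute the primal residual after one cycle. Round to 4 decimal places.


ADMM iteration with rho = 1.0, z^k = 1.3151, u^k = 0.6886
Step 1: x-update.
Minimize 3*x^2 + 0*x + (1.0/2)*(x - 1.3151 + 0.6886)^2
FOC: (2*3 + 1.0)*x = 0 + 1.0*(1.3151 - 0.6886)
x^{k+1} = 0.0895
Step 2: z-update.
Minimize 2*z^2 + 2*z + (1.0/2)*(0.0895 - z + 0.6886)^2
FOC: (2*2 + 1.0)*z = -2 + 1.0*(0.0895 + 0.6886)
z^{k+1} = -0.2444
Step 3: u-update.
u^{k+1} = 0.6886 + 0.0895 + 0.2444 = 1.0225
Step 4: Primal residual = |0.0895 + 0.2444| = 0.3339


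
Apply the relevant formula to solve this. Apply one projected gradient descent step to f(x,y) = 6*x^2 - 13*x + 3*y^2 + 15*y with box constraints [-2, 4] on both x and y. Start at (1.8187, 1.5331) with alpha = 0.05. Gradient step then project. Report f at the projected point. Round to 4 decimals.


Step 1: Compute gradient at (1.8187, 1.5331).
grad_x = 2*6*1.8187 - 13 = 8.8244
grad_y = 2*3*1.5331 + 15 = 24.1986
Step 2: Gradient step.
x_raw = 1.8187 - 0.05*8.8244 = 1.3775
y_raw = 1.5331 - 0.05*24.1986 = 0.3232
Step 3: Project onto [-2, 4].
x_proj = clip(1.3775) = 1.3775
y_proj = clip(0.3232) = 0.3232
Step 4: Evaluate f.
f(1.3775, 0.3232) = -1.3617


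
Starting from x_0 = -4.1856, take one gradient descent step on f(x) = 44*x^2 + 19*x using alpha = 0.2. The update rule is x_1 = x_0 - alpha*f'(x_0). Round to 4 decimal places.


We compute the gradient at x_0 and apply the update.
f'(x) = 88*x + 19
f'(-4.1856) = 88*-4.1856 + 19 = -349.3328
x_1 = -4.1856 - 0.2*-349.3328 = 65.681


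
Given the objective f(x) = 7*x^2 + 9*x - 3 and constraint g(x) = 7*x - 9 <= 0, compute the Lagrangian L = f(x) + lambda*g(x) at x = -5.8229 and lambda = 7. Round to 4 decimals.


Step 1: Evaluate f(x).
f(-5.8229) = 7*(-5.8229)^2 + 9*(-5.8229) - 3 = 181.9371
Step 2: Evaluate g(x).
g(-5.8229) = 7*-5.8229 - 9 = -49.7603
Step 3: Compute Lagrangian.
L = 181.9371 + 7*-49.7603 = -166.385


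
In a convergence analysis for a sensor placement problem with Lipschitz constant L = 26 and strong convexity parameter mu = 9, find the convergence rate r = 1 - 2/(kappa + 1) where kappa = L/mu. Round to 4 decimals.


Step 1: Compute the condition number.
kappa = L/mu = 26/9 = 2.8889
Step 2: Compute the convergence rate.
r = 1 - 2/(kappa + 1) = 1 - 2*mu/(L + mu) = (L - mu)/(L + mu) = 17/35 = 0.4857


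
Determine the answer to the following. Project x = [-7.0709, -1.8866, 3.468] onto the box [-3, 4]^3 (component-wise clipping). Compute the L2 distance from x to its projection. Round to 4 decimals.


Project each component onto [-3, 4].
clip(-7.0709) = -3.0, clip(-1.8866) = -1.8866, clip(3.468) = 3.468
Projection = [-3.0, -1.8866, 3.468]
Squared diffs: [16.5722, 0.0, 0.0]
Distance = sqrt(16.5722) = 4.0709


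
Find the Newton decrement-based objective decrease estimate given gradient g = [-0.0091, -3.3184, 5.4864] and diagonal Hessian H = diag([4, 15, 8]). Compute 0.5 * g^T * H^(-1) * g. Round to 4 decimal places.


Step 1: H is diagonal, so H^(-1) * g = [-0.0023, -0.2212, 0.6858].
Step 2: g^T H^(-1) g = sum_i g_i^2 / H_ii
  = (-0.0091)^2/4 + (-3.3184)^2/15 + (5.4864)^2/8
  = 0.0 + 0.7341 + 3.7626 = 4.4967
Step 3: Objective decrease = 0.5 * g^T H^(-1) g = 2.2484


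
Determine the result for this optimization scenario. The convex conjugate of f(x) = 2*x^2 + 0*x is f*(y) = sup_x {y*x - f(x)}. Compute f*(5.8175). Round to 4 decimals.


f*(y) = sup_x {y*x - a*x^2 - b*x} = sup_x {(y-b)*x - a*x^2}
FOC: (y - b) - 2a*x = 0 => x* = (y - b)/(2a)
x* = (5.8175 - 0)/(2*2) = 1.4544
f*(5.8175) = (y-b)^2/(4a) = (5.8175 - 0)^2/(4*2)
= 33.8433/8 = 4.2304


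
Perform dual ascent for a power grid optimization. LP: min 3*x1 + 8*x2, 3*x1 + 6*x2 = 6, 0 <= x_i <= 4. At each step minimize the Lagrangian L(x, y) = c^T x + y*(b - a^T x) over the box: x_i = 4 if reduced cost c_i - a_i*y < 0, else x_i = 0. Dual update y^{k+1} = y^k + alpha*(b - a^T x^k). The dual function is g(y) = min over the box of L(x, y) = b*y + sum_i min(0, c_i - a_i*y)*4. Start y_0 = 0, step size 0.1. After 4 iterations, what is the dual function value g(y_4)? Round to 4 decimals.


Dual ascent for LP: min 3*x1 + 8*x2, 3*x1 + 6*x2 = 6, 0 <= x_i <= 4
Step 1: y^k = 0.0, reduced costs: (3.0, 8.0)
  x^k = (0.0, 0.0), subgradient = b - a^T x = 6.0
  y^{k+1} = 0.0 + 0.1*6.0 = 0.6
Step 2: y^k = 0.6, reduced costs: (1.2, 4.4)
  x^k = (0.0, 0.0), subgradient = b - a^T x = 6.0
  y^{k+1} = 0.6 + 0.1*6.0 = 1.2
Step 3: y^k = 1.2, reduced costs: (-0.6, 0.8)
  x^k = (4.0, 0.0), subgradient = b - a^T x = -6.0
  y^{k+1} = 1.2 + 0.1*-6.0 = 0.6
Step 4: y^k = 0.6, reduced costs: (1.2, 4.4)
  x^k = (0.0, 0.0), subgradient = b - a^T x = 6.0
  y^{k+1} = 0.6 + 0.1*6.0 = 1.2
Dual objective at y_4 = 1.2: reduced costs (-0.6, 0.8), box minimizer x = (4.0, 0.0)
g(y_4) = b*y + (c1 - a1*y)*x1 + (c2 - a2*y)*x2 = 6*1.2 + (-0.6)*4.0 + 0.8*0.0 = 7.2 - 2.4 + 0.0 = 4.8


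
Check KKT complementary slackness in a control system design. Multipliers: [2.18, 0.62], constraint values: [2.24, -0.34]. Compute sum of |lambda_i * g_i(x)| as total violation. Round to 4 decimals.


KKT complementary slackness check:
lambda_1 * g_1 = 2.18 * 2.24 = 4.8832
lambda_2 * g_2 = 0.62 * -0.34 = -0.2108
Total violation = 4.8832 + 0.2108 = 5.094


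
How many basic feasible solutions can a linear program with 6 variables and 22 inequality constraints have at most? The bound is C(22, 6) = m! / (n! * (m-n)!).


Each vertex corresponds to some choice of n active constraints out of m, so the number of vertices is at most C(m, n) = m! / (n!(m-n)!).
m = 22, n = 6
Numerator: 22 * 21 * 20 * 19 * 18 * 17
Denominator: 6! = 720
C(22, 6) = 74613


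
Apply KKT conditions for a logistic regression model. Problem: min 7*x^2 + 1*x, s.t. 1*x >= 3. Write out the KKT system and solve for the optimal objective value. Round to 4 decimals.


Step 1: Try lambda = 0 (constraint inactive).
x_unc = -1/(2*7) = -0.0714
Check: 1*-0.0714 = -0.0714 < 3 -- violated!
Step 2: Constraint must be active: 1*x = 3
x* = 3/1 = 3.0
lambda = (2*7*3.0 + 1)/1 = 43.0
Step 3: Compute optimal value.
f(x*) = 7*3.0^2 + 1*3.0 = 66.0


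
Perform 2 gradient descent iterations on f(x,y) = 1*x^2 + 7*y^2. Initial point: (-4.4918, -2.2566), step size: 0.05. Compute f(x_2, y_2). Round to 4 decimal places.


Gradient descent on f(x,y) = 1*x^2 + 7*y^2.
Starting point: (-4.4918, -2.2566), alpha = 0.05
Step 1: grad_x = 2*1*-4.4918 = -8.9836, grad_y = 2*7*-2.2566 = -31.5924
  x_1 = -4.4918 - 0.05*-8.9836 = -4.0426
  y_1 = -2.2566 - 0.05*-31.5924 = -0.677
Step 2: grad_x = 2*1*-4.0426 = -8.0852, grad_y = 2*7*-0.677 = -9.4777
  x_2 = -4.0426 - 0.05*-8.0852 = -3.6384
  y_2 = -0.677 - 0.05*-9.4777 = -0.2031
f(-3.6384, -0.2031) = 1*(-3.6384)^2 + 7*(-0.2031)^2 = 13.5264


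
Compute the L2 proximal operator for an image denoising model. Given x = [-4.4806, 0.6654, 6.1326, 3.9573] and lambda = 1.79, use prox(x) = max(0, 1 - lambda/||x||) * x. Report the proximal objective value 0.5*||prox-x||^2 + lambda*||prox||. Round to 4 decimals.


Step 1: Compute ||x||.
||x|| = 8.59
Step 2: Compute scaling factor.
scale = max(0, 1 - 1.79/8.59) = 0.7916
Step 3: prox(x) = [-3.5469, 0.5267, 4.8547, 3.1327]
||prox(x)|| = 6.8
Step 4: Proximal objective.
0.5*||prox-x||^2 = 1.6021
lambda*||prox|| = 12.172
Total = 13.774


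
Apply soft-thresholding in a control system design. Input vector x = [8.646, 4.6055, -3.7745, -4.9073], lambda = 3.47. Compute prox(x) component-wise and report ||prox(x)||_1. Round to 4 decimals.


Soft-thresholding with lambda = 3.47:
prox(8.646) = sign(8.646)*max(|8.646| - 3.47, 0) = 5.176
prox(4.6055) = sign(4.6055)*max(|4.6055| - 3.47, 0) = 1.1355
prox(-3.7745) = sign(-3.7745)*max(|-3.7745| - 3.47, 0) = -0.3045
prox(-4.9073) = sign(-4.9073)*max(|-4.9073| - 3.47, 0) = -1.4373
prox(x) = [5.176, 1.1355, -0.3045, -1.4373]
||prox(x)||_1 = 5.176 + 1.1355 + 0.3045 + 1.4373 = 8.0533


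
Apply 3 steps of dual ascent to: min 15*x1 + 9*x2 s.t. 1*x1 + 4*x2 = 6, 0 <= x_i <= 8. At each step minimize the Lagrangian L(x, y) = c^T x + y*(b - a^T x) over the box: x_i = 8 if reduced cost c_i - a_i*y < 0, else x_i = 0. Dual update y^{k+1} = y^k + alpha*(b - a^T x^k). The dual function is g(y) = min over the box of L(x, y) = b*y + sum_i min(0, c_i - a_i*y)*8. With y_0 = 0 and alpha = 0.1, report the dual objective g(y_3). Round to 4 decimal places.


Dual ascent for LP: min 15*x1 + 9*x2, 1*x1 + 4*x2 = 6, 0 <= x_i <= 8
Step 1: y^k = 0.0, reduced costs: (15.0, 9.0)
  x^k = (0.0, 0.0), subgradient = b - a^T x = 6.0
  y^{k+1} = 0.0 + 0.1*6.0 = 0.6
Step 2: y^k = 0.6, reduced costs: (14.4, 6.6)
  x^k = (0.0, 0.0), subgradient = b - a^T x = 6.0
  y^{k+1} = 0.6 + 0.1*6.0 = 1.2
Step 3: y^k = 1.2, reduced costs: (13.8, 4.2)
  x^k = (0.0, 0.0), subgradient = b - a^T x = 6.0
  y^{k+1} = 1.2 + 0.1*6.0 = 1.8
Dual objective at y_3 = 1.8: reduced costs (13.2, 1.8), box minimizer x = (0.0, 0.0)
g(y_3) = b*y + (c1 - a1*y)*x1 + (c2 - a2*y)*x2 = 6*1.8 + 13.2*0.0 + 1.8*0.0 = 10.8 + 0.0 + 0.0 = 10.8


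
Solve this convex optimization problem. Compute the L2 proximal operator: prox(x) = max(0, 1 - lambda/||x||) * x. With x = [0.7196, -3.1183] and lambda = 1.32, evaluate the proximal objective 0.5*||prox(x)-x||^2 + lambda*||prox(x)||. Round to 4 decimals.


Step 1: Compute ||x||.
||x|| = 3.2003
Step 2: Compute scaling factor.
scale = max(0, 1 - 1.32/3.2003) = 0.5875
Step 3: prox(x) = [0.4228, -1.8321]
||prox(x)|| = 1.8803
Step 4: Proximal objective.
0.5*||prox-x||^2 = 0.8712
lambda*||prox|| = 2.482
Total = 3.3531


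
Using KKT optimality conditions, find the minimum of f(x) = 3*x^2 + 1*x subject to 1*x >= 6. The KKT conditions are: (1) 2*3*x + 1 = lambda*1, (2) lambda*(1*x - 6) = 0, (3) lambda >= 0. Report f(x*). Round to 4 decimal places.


Step 1: Try lambda = 0 (constraint inactive).
x_unc = -1/(2*3) = -0.1667
Check: 1*-0.1667 = -0.1667 < 6 -- violated!
Step 2: Constraint must be active: 1*x = 6
x* = 6/1 = 6.0
lambda = (2*3*6.0 + 1)/1 = 37.0
Step 3: Compute optimal value.
f(x*) = 3*6.0^2 + 1*6.0 = 114.0


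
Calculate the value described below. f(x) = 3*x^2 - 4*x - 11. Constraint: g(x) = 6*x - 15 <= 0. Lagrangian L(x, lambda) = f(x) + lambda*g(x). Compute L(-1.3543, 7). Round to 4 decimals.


Step 1: Evaluate f(x).
f(-1.3543) = 3*(-1.3543)^2 - 4*(-1.3543) - 11 = -0.0804
Step 2: Evaluate g(x).
g(-1.3543) = 6*-1.3543 - 15 = -23.1258
Step 3: Compute Lagrangian.
L = -0.0804 + 7*-23.1258 = -161.961


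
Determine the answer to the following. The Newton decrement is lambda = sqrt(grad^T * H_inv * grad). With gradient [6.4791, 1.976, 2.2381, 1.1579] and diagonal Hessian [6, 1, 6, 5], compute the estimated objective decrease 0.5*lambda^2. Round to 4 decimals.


Step 1: H is diagonal, so H^(-1) * g = [1.0799, 1.976, 0.373, 0.2316].
Step 2: g^T H^(-1) g = sum_i g_i^2 / H_ii
  = (6.4791)^2/6 + (1.976)^2/1 + (2.2381)^2/6 + (1.1579)^2/5
  = 6.9965 + 3.9046 + 0.8348 + 0.2681 = 12.004
Step 3: Objective decrease = 0.5 * g^T H^(-1) g = 6.002


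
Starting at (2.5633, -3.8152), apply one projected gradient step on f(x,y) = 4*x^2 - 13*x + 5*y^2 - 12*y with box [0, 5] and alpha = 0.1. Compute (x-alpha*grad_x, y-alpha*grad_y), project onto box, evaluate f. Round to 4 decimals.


Step 1: Compute gradient at (2.5633, -3.8152).
grad_x = 2*4*2.5633 - 13 = 7.5064
grad_y = 2*5*-3.8152 - 12 = -50.152
Step 2: Gradient step.
x_raw = 2.5633 - 0.1*7.5064 = 1.8127
y_raw = -3.8152 - 0.1*-50.152 = 1.2
Step 3: Project onto [0, 5].
x_proj = clip(1.8127) = 1.8127
y_proj = clip(1.2) = 1.2
Step 4: Evaluate f.
f(1.8127, 1.2) = -17.6216


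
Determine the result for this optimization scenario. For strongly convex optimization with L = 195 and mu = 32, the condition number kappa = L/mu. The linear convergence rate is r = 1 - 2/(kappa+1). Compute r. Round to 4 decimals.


Step 1: Compute the condition number.
kappa = L/mu = 195/32 = 6.0938
Step 2: Compute the convergence rate.
r = 1 - 2/(kappa + 1) = 1 - 2*mu/(L + mu) = (L - mu)/(L + mu) = 163/227 = 0.7181


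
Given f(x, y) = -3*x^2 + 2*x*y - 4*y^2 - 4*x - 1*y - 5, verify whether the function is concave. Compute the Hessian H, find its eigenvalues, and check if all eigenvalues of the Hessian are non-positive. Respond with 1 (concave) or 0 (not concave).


The Hessian of f(x,y) = -3*x^2 + 2*x*y - 4*y^2 - 4*x - 1*y - 5 is:
H = [[-6, 2], [2, -8]]
Trace = -6 - 8 = -14
Determinant = -6*-8 - (2)^2 = 44
Discriminant = (-14)^2 - 4*44 = 20.0
Eigenvalues: lambda_1 = -9.2361, lambda_2 = -4.7639
The function is concave.

1


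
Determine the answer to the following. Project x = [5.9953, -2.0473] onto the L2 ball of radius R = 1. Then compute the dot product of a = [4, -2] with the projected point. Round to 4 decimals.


Step 1: Compute ||x|| (intermediates to 6 decimals).
||x|| = sqrt(5.9953^2 + (-2.0473)^2) = 6.335224
Step 2: Project.
Since ||x|| > R, scale = R/||x|| = 1/6.335224 = 0.157848, proj(x) = scale * x
proj(x) = [0.946346, -0.323162]
Step 3: Dot product.
a^T * proj(x) = 4*0.946346 - 2*(-0.323162) = 4.4317


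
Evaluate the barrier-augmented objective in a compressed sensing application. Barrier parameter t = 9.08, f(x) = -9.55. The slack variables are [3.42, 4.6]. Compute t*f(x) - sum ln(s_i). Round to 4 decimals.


Step 1: Compute log-barrier.
ln values: [1.2296, 1.5261]
phi = -(1.2296 + 1.5261) = -2.7557
Step 2: Compute augmented objective.
t*f(x) = 9.08*-9.55 = -86.714
Total = -86.714 - 2.7557 = -89.4697


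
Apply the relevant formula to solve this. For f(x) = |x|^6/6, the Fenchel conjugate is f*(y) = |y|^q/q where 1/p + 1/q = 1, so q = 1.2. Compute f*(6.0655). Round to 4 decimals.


The conjugate exponent q satisfies 1/p + 1/q = 1.
p = 6, so q = 6/(6 - 1) = 1.2
|y|^q = 6.0655^1.2 = 8.6984
f*(6.0655) = 8.6984 / 1.2 = 7.2487


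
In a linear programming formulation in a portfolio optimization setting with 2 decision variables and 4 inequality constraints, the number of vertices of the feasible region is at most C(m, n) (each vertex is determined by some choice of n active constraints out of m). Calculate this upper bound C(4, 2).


Each vertex corresponds to some choice of n active constraints out of m, so the number of vertices is at most C(m, n) = m! / (n!(m-n)!).
m = 4, n = 2
Numerator: 4 * 3
Denominator: 2! = 2
C(4, 2) = 6


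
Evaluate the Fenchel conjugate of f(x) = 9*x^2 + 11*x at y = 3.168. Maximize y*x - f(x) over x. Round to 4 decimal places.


f*(y) = sup_x {y*x - a*x^2 - b*x} = sup_x {(y-b)*x - a*x^2}
FOC: (y - b) - 2a*x = 0 => x* = (y - b)/(2a)
x* = (3.168 - 11)/(2*9) = -0.4351
f*(3.168) = (y-b)^2/(4a) = (3.168 - 11)^2/(4*9)
= 61.3402/36 = 1.7039


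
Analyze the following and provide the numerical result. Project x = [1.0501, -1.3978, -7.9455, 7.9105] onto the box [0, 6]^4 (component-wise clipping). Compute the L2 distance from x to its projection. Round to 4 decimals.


Project each component onto [0, 6].
clip(1.0501) = 1.0501, clip(-1.3978) = 0.0, clip(-7.9455) = 0.0, clip(7.9105) = 6.0
Projection = [1.0501, 0.0, 0.0, 6.0]
Squared diffs: [0.0, 1.9538, 63.131, 3.65]
Distance = sqrt(68.7348) = 8.2906


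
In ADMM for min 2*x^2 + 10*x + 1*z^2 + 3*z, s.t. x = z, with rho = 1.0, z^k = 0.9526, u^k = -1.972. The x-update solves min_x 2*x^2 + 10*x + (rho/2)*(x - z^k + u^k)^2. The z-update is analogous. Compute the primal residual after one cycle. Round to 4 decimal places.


ADMM iteration with rho = 1.0, z^k = 0.9526, u^k = -1.972
Step 1: x-update.
Minimize 2*x^2 + 10*x + (1.0/2)*(x - 0.9526 - 1.972)^2
FOC: (2*2 + 1.0)*x = -10 + 1.0*(0.9526 + 1.972)
x^{k+1} = -1.4151
Step 2: z-update.
Minimize 1*z^2 + 3*z + (1.0/2)*(-1.4151 - z - 1.972)^2
FOC: (2*1 + 1.0)*z = -3 + 1.0*(-1.4151 - 1.972)
z^{k+1} = -2.129
Step 3: u-update.
u^{k+1} = -1.972 - 1.4151 + 2.129 = -1.2581
Step 4: Primal residual = |-1.4151 + 2.129| = 0.7139


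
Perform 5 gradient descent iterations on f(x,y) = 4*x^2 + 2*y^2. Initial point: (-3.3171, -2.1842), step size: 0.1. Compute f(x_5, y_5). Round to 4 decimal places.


Gradient descent on f(x,y) = 4*x^2 + 2*y^2.
Starting point: (-3.3171, -2.1842), alpha = 0.1
Step 1: grad_x = 2*4*-3.3171 = -26.5368, grad_y = 2*2*-2.1842 = -8.7368
  x_1 = -3.3171 - 0.1*-26.5368 = -0.6634
  y_1 = -2.1842 - 0.1*-8.7368 = -1.3105
Step 2: grad_x = 2*4*-0.6634 = -5.3074, grad_y = 2*2*-1.3105 = -5.2421
  x_2 = -0.6634 - 0.1*-5.3074 = -0.1327
  y_2 = -1.3105 - 0.1*-5.2421 = -0.7863
Step 3: grad_x = 2*4*-0.1327 = -1.0615, grad_y = 2*2*-0.7863 = -3.1452
  x_3 = -0.1327 - 0.1*-1.0615 = -0.0265
  y_3 = -0.7863 - 0.1*-3.1452 = -0.4718
Step 4: grad_x = 2*4*-0.0265 = -0.2123, grad_y = 2*2*-0.4718 = -1.8871
  x_4 = -0.0265 - 0.1*-0.2123 = -0.0053
  y_4 = -0.4718 - 0.1*-1.8871 = -0.2831
Step 5: grad_x = 2*4*-0.0053 = -0.0425, grad_y = 2*2*-0.2831 = -1.1323
  x_5 = -0.0053 - 0.1*-0.0425 = -0.0011
  y_5 = -0.2831 - 0.1*-1.1323 = -0.1698
f(-0.0011, -0.1698) = 4*(-0.0011)^2 + 2*(-0.1698)^2 = 0.0577


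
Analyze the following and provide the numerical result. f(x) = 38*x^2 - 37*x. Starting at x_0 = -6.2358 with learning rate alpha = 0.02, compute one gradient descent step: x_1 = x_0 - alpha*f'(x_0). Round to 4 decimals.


We compute the gradient at x_0 and apply the update.
f'(x) = 76*x - 37
f'(-6.2358) = 76*-6.2358 - 37 = -510.9208
x_1 = -6.2358 - 0.02*-510.9208 = 3.9826


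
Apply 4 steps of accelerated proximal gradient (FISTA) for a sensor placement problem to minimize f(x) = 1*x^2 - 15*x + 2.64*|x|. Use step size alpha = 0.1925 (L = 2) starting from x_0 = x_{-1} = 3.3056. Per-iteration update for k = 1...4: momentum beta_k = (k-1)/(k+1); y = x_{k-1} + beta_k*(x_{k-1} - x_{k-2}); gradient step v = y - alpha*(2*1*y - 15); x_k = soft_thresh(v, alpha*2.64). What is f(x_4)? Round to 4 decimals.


FISTA on f(x) = 1*x^2 - 15*x + 2.64*|x|
L = 2, alpha = 0.1925
Iteration 1: beta = 0.0, y = 3.3056 + 0.0*(3.3056 - 3.3056) = 3.3056
  grad(y) = -8.3888, v = y - alpha*grad = 4.9204
  prox(v) = soft_thresh(4.9204, 0.5082) = 4.4122
Iteration 2: beta = 0.3333, y = 4.4122 + 0.3333*(4.4122 - 3.3056) = 4.7811
  grad(y) = -5.4377, v = y - alpha*grad = 5.8279
  prox(v) = soft_thresh(5.8279, 0.5082) = 5.3197
Iteration 3: beta = 0.5, y = 5.3197 + 0.5*(5.3197 - 4.4122) = 5.7734
  grad(y) = -3.4532, v = y - alpha*grad = 6.4382
  prox(v) = soft_thresh(6.4382, 0.5082) = 5.93
Iteration 4: beta = 0.6, y = 5.93 + 0.6*(5.93 - 5.3197) = 6.2961
  grad(y) = -2.4078, v = y - alpha*grad = 6.7596
  prox(v) = soft_thresh(6.7596, 0.5082) = 6.2514
f(x_4) = 1*6.2514^2 - 15*6.2514 + 2.64*|6.2514| = -38.1873


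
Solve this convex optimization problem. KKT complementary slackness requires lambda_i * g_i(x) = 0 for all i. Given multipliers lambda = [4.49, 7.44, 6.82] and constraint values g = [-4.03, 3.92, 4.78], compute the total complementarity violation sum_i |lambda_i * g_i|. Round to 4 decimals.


KKT complementary slackness check:
lambda_1 * g_1 = 4.49 * -4.03 = -18.0947
lambda_2 * g_2 = 7.44 * 3.92 = 29.1648
lambda_3 * g_3 = 6.82 * 4.78 = 32.5996
Total violation = 18.0947 + 29.1648 + 32.5996 = 79.8591


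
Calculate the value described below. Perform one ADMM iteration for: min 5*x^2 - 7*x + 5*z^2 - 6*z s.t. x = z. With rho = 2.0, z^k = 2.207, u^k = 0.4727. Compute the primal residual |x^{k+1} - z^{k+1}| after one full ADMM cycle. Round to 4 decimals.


ADMM iteration with rho = 2.0, z^k = 2.207, u^k = 0.4727
Step 1: x-update.
Minimize 5*x^2 - 7*x + (2.0/2)*(x - 2.207 + 0.4727)^2
FOC: (2*5 + 2.0)*x = 7 + 2.0*(2.207 - 0.4727)
x^{k+1} = 0.8724
Step 2: z-update.
Minimize 5*z^2 - 6*z + (2.0/2)*(0.8724 - z + 0.4727)^2
FOC: (2*5 + 2.0)*z = 6 + 2.0*(0.8724 + 0.4727)
z^{k+1} = 0.7242
Step 3: u-update.
u^{k+1} = 0.4727 + 0.8724 - 0.7242 = 0.6209
Step 4: Primal residual = |0.8724 - 0.7242| = 0.1482


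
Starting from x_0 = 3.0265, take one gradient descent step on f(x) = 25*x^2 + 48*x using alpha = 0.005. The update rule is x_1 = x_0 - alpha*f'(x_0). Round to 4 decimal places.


We compute the gradient at x_0 and apply the update.
f'(x) = 50*x + 48
f'(3.0265) = 50*3.0265 + 48 = 199.325
x_1 = 3.0265 - 0.005*199.325 = 2.0299


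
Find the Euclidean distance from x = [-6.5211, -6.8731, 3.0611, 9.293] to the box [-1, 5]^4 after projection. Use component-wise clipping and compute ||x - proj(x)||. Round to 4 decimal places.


Project each component onto [-1, 5].
clip(-6.5211) = -1.0, clip(-6.8731) = -1.0, clip(3.0611) = 3.0611, clip(9.293) = 5.0
Projection = [-1.0, -1.0, 3.0611, 5.0]
Squared diffs: [30.4825, 34.4933, 0.0, 18.4298]
Distance = sqrt(83.4056) = 9.1327


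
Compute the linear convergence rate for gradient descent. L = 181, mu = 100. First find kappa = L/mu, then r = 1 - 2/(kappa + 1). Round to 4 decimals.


Step 1: Compute the condition number.
kappa = L/mu = 181/100 = 1.81
Step 2: Compute the convergence rate.
r = 1 - 2/(kappa + 1) = 1 - 2*mu/(L + mu) = (L - mu)/(L + mu) = 81/281 = 0.2883


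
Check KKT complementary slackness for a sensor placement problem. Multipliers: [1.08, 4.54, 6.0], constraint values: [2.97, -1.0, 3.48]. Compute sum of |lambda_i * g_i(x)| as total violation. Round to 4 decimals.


KKT complementary slackness check:
lambda_1 * g_1 = 1.08 * 2.97 = 3.2076
lambda_2 * g_2 = 4.54 * -1.0 = -4.54
lambda_3 * g_3 = 6.0 * 3.48 = 20.88
Total violation = 3.2076 + 4.54 + 20.88 = 28.6276


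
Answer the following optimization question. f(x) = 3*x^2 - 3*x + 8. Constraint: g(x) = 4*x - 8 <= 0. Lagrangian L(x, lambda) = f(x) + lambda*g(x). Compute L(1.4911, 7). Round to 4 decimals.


Step 1: Evaluate f(x).
f(1.4911) = 3*1.4911^2 - 3*1.4911 + 8 = 10.1968
Step 2: Evaluate g(x).
g(1.4911) = 4*1.4911 - 8 = -2.0356
Step 3: Compute Lagrangian.
L = 10.1968 + 7*-2.0356 = -4.0524


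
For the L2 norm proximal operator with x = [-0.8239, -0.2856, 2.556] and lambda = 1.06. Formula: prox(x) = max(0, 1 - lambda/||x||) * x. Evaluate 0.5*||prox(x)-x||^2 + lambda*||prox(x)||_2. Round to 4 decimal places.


Step 1: Compute ||x||.
||x|| = 2.7007
Step 2: Compute scaling factor.
scale = max(0, 1 - 1.06/2.7007) = 0.6075
Step 3: prox(x) = [-0.5005, -0.1735, 1.5528]
||prox(x)|| = 1.6407
Step 4: Proximal objective.
0.5*||prox-x||^2 = 0.5618
lambda*||prox|| = 1.7391
Total = 2.3009


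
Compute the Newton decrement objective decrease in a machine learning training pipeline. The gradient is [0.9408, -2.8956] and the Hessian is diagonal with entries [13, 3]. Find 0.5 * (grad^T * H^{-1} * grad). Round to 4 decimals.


Step 1: H is diagonal, so H^(-1) * g = [0.0724, -0.9652].
Step 2: g^T H^(-1) g = sum_i g_i^2 / H_ii
  = (0.9408)^2/13 + (-2.8956)^2/3
  = 0.0681 + 2.7948 = 2.8629
Step 3: Objective decrease = 0.5 * g^T H^(-1) g = 1.4315


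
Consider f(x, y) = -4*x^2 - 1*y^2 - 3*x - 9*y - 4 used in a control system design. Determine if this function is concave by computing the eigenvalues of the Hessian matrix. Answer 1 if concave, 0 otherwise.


The Hessian of f(x,y) = -4*x^2 - 1*y^2 - 3*x - 9*y - 4 is:
H = [[-8, 0], [0, -2]]
Trace = -8 - 2 = -10
Determinant = -8*-2 - (0)^2 = 16
Discriminant = (-10)^2 - 4*16 = 36.0
Eigenvalues: lambda_1 = -8.0, lambda_2 = -2.0
The function is concave.

1


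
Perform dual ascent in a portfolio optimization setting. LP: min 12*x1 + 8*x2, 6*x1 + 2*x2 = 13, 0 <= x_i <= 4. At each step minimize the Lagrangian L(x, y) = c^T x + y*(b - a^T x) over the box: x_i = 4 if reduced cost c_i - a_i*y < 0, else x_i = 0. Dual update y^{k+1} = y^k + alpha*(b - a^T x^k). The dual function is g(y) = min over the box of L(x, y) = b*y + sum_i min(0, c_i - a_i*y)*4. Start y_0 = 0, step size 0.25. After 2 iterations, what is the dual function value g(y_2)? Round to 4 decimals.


Dual ascent for LP: min 12*x1 + 8*x2, 6*x1 + 2*x2 = 13, 0 <= x_i <= 4
Step 1: y^k = 0.0, reduced costs: (12.0, 8.0)
  x^k = (0.0, 0.0), subgradient = b - a^T x = 13.0
  y^{k+1} = 0.0 + 0.25*13.0 = 3.25
Step 2: y^k = 3.25, reduced costs: (-7.5, 1.5)
  x^k = (4.0, 0.0), subgradient = b - a^T x = -11.0
  y^{k+1} = 3.25 + 0.25*-11.0 = 0.5
Dual objective at y_2 = 0.5: reduced costs (9.0, 7.0), box minimizer x = (0.0, 0.0)
g(y_2) = b*y + (c1 - a1*y)*x1 + (c2 - a2*y)*x2 = 13*0.5 + 9.0*0.0 + 7.0*0.0 = 6.5 + 0.0 + 0.0 = 6.5


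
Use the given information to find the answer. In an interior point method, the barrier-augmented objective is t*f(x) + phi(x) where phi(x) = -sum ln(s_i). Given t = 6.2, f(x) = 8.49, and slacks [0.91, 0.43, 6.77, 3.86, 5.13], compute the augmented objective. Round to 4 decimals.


Step 1: Compute log-barrier.
ln values: [-0.0943, -0.844, 1.9125, 1.3507, 1.6351]
phi = -(-0.0943 - 0.844 + 1.9125 + 1.3507 + 1.6351) = -3.96
Step 2: Compute augmented objective.
t*f(x) = 6.2*8.49 = 52.638
Total = 52.638 - 3.96 = 48.678


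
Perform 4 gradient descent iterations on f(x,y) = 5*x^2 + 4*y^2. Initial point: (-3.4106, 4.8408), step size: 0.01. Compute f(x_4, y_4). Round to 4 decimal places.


Gradient descent on f(x,y) = 5*x^2 + 4*y^2.
Starting point: (-3.4106, 4.8408), alpha = 0.01
Step 1: grad_x = 2*5*-3.4106 = -34.106, grad_y = 2*4*4.8408 = 38.7264
  x_1 = -3.4106 - 0.01*-34.106 = -3.0695
  y_1 = 4.8408 - 0.01*38.7264 = 4.4535
Step 2: grad_x = 2*5*-3.0695 = -30.6954, grad_y = 2*4*4.4535 = 35.6283
  x_2 = -3.0695 - 0.01*-30.6954 = -2.7626
  y_2 = 4.4535 - 0.01*35.6283 = 4.0973
Step 3: grad_x = 2*5*-2.7626 = -27.6259, grad_y = 2*4*4.0973 = 32.778
  x_3 = -2.7626 - 0.01*-27.6259 = -2.4863
  y_3 = 4.0973 - 0.01*32.778 = 3.7695
Step 4: grad_x = 2*5*-2.4863 = -24.8633, grad_y = 2*4*3.7695 = 30.1558
  x_4 = -2.4863 - 0.01*-24.8633 = -2.2377
  y_4 = 3.7695 - 0.01*30.1558 = 3.4679
f(-2.2377, 3.4679) = 5*(-2.2377)^2 + 4*3.4679^2 = 73.1421


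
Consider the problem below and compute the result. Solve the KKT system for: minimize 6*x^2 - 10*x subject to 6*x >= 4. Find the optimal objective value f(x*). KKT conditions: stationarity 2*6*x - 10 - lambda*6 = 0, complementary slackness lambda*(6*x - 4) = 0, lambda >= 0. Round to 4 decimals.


Step 1: Try lambda = 0 (constraint inactive).
Stationarity: 2*6*x - 10 = 0
x* = 10/(2*6) = 5/6 = 0.8333 (rounded; the exact value 5/6 is used below)
Check constraint: 6*0.8333 = 4.9998 >= 4 -- satisfied.
Step 2: Compute optimal value.
f(x*) = 6*(5/6)^2 - 10*(5/6) = -4.1667


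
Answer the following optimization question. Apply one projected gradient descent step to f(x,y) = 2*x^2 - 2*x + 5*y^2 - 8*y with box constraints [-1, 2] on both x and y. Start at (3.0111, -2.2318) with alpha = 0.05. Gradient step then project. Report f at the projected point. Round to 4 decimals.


Step 1: Compute gradient at (3.0111, -2.2318).
grad_x = 2*2*3.0111 - 2 = 10.0444
grad_y = 2*5*-2.2318 - 8 = -30.318
Step 2: Gradient step.
x_raw = 3.0111 - 0.05*10.0444 = 2.5089
y_raw = -2.2318 - 0.05*-30.318 = -0.7159
Step 3: Project onto [-1, 2].
x_proj = clip(2.5089) = 2.0
y_proj = clip(-0.7159) = -0.7159
Step 4: Evaluate f.
f(2.0, -0.7159) = 12.2898
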